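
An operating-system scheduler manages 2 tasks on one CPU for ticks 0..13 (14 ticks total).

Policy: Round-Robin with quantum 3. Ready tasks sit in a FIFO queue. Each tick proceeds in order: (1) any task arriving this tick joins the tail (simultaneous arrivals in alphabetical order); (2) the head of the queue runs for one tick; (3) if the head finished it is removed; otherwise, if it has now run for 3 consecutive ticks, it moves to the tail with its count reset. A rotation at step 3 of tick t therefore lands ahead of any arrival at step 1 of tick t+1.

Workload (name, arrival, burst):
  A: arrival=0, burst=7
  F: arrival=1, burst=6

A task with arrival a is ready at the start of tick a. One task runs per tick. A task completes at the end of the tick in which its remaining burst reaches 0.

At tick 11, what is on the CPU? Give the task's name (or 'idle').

t=0: queue=[A] q_used=0 → run A
t=1: queue=[A,F] q_used=1 → run A
t=2: queue=[A,F] q_used=2 → run A
t=3: queue=[F,A] q_used=0 → run F
t=4: queue=[F,A] q_used=1 → run F
t=5: queue=[F,A] q_used=2 → run F
t=6: queue=[A,F] q_used=0 → run A
t=7: queue=[A,F] q_used=1 → run A
t=8: queue=[A,F] q_used=2 → run A
t=9: queue=[F,A] q_used=0 → run F
t=10: queue=[F,A] q_used=1 → run F
t=11: queue=[F,A] q_used=2 → run F
t=12: queue=[A] q_used=0 → run A
t=13: (idle)

running at tick 11 = F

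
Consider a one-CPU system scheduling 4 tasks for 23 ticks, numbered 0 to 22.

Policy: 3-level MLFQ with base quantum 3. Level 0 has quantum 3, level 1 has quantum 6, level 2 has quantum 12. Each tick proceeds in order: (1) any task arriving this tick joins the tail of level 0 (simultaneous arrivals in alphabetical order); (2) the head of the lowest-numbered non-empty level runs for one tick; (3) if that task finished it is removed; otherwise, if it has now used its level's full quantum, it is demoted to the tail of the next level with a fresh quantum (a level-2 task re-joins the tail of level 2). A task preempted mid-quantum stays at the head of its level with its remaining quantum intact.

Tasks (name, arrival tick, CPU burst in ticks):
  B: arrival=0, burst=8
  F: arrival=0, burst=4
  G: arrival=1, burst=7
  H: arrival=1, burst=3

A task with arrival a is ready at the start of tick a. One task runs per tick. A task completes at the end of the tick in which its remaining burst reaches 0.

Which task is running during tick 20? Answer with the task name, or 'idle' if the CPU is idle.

running at tick 20 = G

t=0: L0/L1/L2 = BF/-/- → run B
t=1: L0/L1/L2 = BFGH/-/- → run B
t=2: L0/L1/L2 = BFGH/-/- → run B
t=3: L0/L1/L2 = FGH/B/- → run F
t=4: L0/L1/L2 = FGH/B/- → run F
t=5: L0/L1/L2 = FGH/B/- → run F
t=6: L0/L1/L2 = GH/BF/- → run G
t=7: L0/L1/L2 = GH/BF/- → run G
t=8: L0/L1/L2 = GH/BF/- → run G
t=9: L0/L1/L2 = H/BFG/- → run H
t=10: L0/L1/L2 = H/BFG/- → run H
t=11: L0/L1/L2 = H/BFG/- → run H
t=12: L0/L1/L2 = -/BFG/- → run B
t=13: L0/L1/L2 = -/BFG/- → run B
t=14: L0/L1/L2 = -/BFG/- → run B
t=15: L0/L1/L2 = -/BFG/- → run B
t=16: L0/L1/L2 = -/BFG/- → run B
t=17: L0/L1/L2 = -/FG/- → run F
t=18: L0/L1/L2 = -/G/- → run G
t=19: L0/L1/L2 = -/G/- → run G
t=20: L0/L1/L2 = -/G/- → run G
t=21: L0/L1/L2 = -/G/- → run G
t=22: (idle)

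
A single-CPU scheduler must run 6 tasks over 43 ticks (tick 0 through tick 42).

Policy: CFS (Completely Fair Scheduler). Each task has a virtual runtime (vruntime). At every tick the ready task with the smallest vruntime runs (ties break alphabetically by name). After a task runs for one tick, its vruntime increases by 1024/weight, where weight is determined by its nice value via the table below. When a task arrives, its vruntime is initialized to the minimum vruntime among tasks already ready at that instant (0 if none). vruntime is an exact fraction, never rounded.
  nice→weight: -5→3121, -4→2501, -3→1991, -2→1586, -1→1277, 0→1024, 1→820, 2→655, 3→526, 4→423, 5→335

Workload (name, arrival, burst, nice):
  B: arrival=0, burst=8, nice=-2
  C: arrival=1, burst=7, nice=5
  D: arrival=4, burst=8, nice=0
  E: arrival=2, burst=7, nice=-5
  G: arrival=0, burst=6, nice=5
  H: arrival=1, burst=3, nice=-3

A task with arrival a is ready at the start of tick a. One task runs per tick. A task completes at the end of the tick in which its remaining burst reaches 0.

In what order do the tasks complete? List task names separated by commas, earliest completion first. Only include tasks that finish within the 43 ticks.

completion order = H, E, B, D, G, C

t=0: vr[B=0 G=0] → run B
t=1: vr[B=512/793 C=0 G=0 H=0] → run C
t=2: vr[B=512/793 C=1024/335 E=0 G=0 H=0] → run E
t=3: vr[B=512/793 C=1024/335 E=1024/3121 G=0 H=0] → run G
t=4: vr[B=512/793 C=1024/335 D=0 E=1024/3121 G=1024/335 H=0] → run D
t=5: vr[B=512/793 C=1024/335 D=1 E=1024/3121 G=1024/335 H=0] → run H
t=6: vr[B=512/793 C=1024/335 D=1 E=1024/3121 G=1024/335 H=1024/1991] → run E
t=7: vr[B=512/793 C=1024/335 D=1 E=2048/3121 G=1024/335 H=1024/1991] → run H
t=8: vr[B=512/793 C=1024/335 D=1 E=2048/3121 G=1024/335 H=2048/1991] → run B
t=9: vr[B=1024/793 C=1024/335 D=1 E=2048/3121 G=1024/335 H=2048/1991] → run E
t=10: vr[B=1024/793 C=1024/335 D=1 E=3072/3121 G=1024/335 H=2048/1991] → run E
t=11: vr[B=1024/793 C=1024/335 D=1 E=4096/3121 G=1024/335 H=2048/1991] → run D
t=12: vr[B=1024/793 C=1024/335 D=2 E=4096/3121 G=1024/335 H=2048/1991] → run H
t=13: vr[B=1024/793 C=1024/335 D=2 E=4096/3121 G=1024/335] → run B
t=14: vr[B=1536/793 C=1024/335 D=2 E=4096/3121 G=1024/335] → run E
t=15: vr[B=1536/793 C=1024/335 D=2 E=5120/3121 G=1024/335] → run E
t=16: vr[B=1536/793 C=1024/335 D=2 E=6144/3121 G=1024/335] → run B
t=17: vr[B=2048/793 C=1024/335 D=2 E=6144/3121 G=1024/335] → run E
t=18: vr[B=2048/793 C=1024/335 D=2 G=1024/335] → run D
t=19: vr[B=2048/793 C=1024/335 D=3 G=1024/335] → run B
t=20: vr[B=2560/793 C=1024/335 D=3 G=1024/335] → run D
t=21: vr[B=2560/793 C=1024/335 D=4 G=1024/335] → run C
t=22: vr[B=2560/793 C=2048/335 D=4 G=1024/335] → run G
t=23: vr[B=2560/793 C=2048/335 D=4 G=2048/335] → run B
t=24: vr[B=3072/793 C=2048/335 D=4 G=2048/335] → run B
t=25: vr[B=3584/793 C=2048/335 D=4 G=2048/335] → run D
t=26: vr[B=3584/793 C=2048/335 D=5 G=2048/335] → run B
t=27: vr[C=2048/335 D=5 G=2048/335] → run D
t=28: vr[C=2048/335 D=6 G=2048/335] → run D
t=29: vr[C=2048/335 D=7 G=2048/335] → run C
t=30: vr[C=3072/335 D=7 G=2048/335] → run G
t=31: vr[C=3072/335 D=7 G=3072/335] → run D
t=32: vr[C=3072/335 G=3072/335] → run C
t=33: vr[C=4096/335 G=3072/335] → run G
t=34: vr[C=4096/335 G=4096/335] → run C
t=35: vr[C=1024/67 G=4096/335] → run G
t=36: vr[C=1024/67 G=1024/67] → run C
t=37: vr[C=6144/335 G=1024/67] → run G
t=38: vr[C=6144/335] → run C
t=39: (idle)
t=40: (idle)
t=41: (idle)
t=42: (idle)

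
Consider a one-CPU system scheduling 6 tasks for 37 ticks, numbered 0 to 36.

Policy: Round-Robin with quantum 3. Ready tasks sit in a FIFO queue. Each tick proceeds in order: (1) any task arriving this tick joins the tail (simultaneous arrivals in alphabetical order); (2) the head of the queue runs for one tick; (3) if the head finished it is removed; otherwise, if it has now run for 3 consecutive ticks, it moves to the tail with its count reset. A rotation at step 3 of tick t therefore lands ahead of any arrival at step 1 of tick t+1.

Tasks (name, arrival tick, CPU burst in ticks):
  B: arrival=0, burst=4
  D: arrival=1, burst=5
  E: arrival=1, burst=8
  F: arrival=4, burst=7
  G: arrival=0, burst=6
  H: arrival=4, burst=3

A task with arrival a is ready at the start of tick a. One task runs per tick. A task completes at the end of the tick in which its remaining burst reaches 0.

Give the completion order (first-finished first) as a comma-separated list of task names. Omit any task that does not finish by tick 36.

t=0: queue=[B,G] q_used=0 → run B
t=1: queue=[B,G,D,E] q_used=1 → run B
t=2: queue=[B,G,D,E] q_used=2 → run B
t=3: queue=[G,D,E,B] q_used=0 → run G
t=4: queue=[G,D,E,B,F,H] q_used=1 → run G
t=5: queue=[G,D,E,B,F,H] q_used=2 → run G
t=6: queue=[D,E,B,F,H,G] q_used=0 → run D
t=7: queue=[D,E,B,F,H,G] q_used=1 → run D
t=8: queue=[D,E,B,F,H,G] q_used=2 → run D
t=9: queue=[E,B,F,H,G,D] q_used=0 → run E
t=10: queue=[E,B,F,H,G,D] q_used=1 → run E
t=11: queue=[E,B,F,H,G,D] q_used=2 → run E
t=12: queue=[B,F,H,G,D,E] q_used=0 → run B
t=13: queue=[F,H,G,D,E] q_used=0 → run F
t=14: queue=[F,H,G,D,E] q_used=1 → run F
t=15: queue=[F,H,G,D,E] q_used=2 → run F
t=16: queue=[H,G,D,E,F] q_used=0 → run H
t=17: queue=[H,G,D,E,F] q_used=1 → run H
t=18: queue=[H,G,D,E,F] q_used=2 → run H
t=19: queue=[G,D,E,F] q_used=0 → run G
t=20: queue=[G,D,E,F] q_used=1 → run G
t=21: queue=[G,D,E,F] q_used=2 → run G
t=22: queue=[D,E,F] q_used=0 → run D
t=23: queue=[D,E,F] q_used=1 → run D
t=24: queue=[E,F] q_used=0 → run E
t=25: queue=[E,F] q_used=1 → run E
t=26: queue=[E,F] q_used=2 → run E
t=27: queue=[F,E] q_used=0 → run F
t=28: queue=[F,E] q_used=1 → run F
t=29: queue=[F,E] q_used=2 → run F
t=30: queue=[E,F] q_used=0 → run E
t=31: queue=[E,F] q_used=1 → run E
t=32: queue=[F] q_used=0 → run F
t=33: (idle)
t=34: (idle)
t=35: (idle)
t=36: (idle)

completion order = B, H, G, D, E, F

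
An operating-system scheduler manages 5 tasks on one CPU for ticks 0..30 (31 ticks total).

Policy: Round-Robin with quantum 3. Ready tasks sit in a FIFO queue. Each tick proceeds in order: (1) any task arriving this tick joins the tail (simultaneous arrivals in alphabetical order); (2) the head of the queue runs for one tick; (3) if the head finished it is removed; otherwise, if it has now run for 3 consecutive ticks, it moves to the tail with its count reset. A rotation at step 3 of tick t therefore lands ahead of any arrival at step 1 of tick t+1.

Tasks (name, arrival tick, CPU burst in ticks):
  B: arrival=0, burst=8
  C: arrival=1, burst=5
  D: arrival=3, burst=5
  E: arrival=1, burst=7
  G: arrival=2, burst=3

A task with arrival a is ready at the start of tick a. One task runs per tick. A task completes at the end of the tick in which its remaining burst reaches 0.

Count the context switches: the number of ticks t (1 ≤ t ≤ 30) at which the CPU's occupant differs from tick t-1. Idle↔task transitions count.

context switches = 11

t=0: queue=[B] q_used=0 → run B
t=1: queue=[B,C,E] q_used=1 → run B
t=2: queue=[B,C,E,G] q_used=2 → run B
t=3: queue=[C,E,G,B,D] q_used=0 → run C
t=4: queue=[C,E,G,B,D] q_used=1 → run C
t=5: queue=[C,E,G,B,D] q_used=2 → run C
t=6: queue=[E,G,B,D,C] q_used=0 → run E
t=7: queue=[E,G,B,D,C] q_used=1 → run E
t=8: queue=[E,G,B,D,C] q_used=2 → run E
t=9: queue=[G,B,D,C,E] q_used=0 → run G
t=10: queue=[G,B,D,C,E] q_used=1 → run G
t=11: queue=[G,B,D,C,E] q_used=2 → run G
t=12: queue=[B,D,C,E] q_used=0 → run B
t=13: queue=[B,D,C,E] q_used=1 → run B
t=14: queue=[B,D,C,E] q_used=2 → run B
t=15: queue=[D,C,E,B] q_used=0 → run D
t=16: queue=[D,C,E,B] q_used=1 → run D
t=17: queue=[D,C,E,B] q_used=2 → run D
t=18: queue=[C,E,B,D] q_used=0 → run C
t=19: queue=[C,E,B,D] q_used=1 → run C
t=20: queue=[E,B,D] q_used=0 → run E
t=21: queue=[E,B,D] q_used=1 → run E
t=22: queue=[E,B,D] q_used=2 → run E
t=23: queue=[B,D,E] q_used=0 → run B
t=24: queue=[B,D,E] q_used=1 → run B
t=25: queue=[D,E] q_used=0 → run D
t=26: queue=[D,E] q_used=1 → run D
t=27: queue=[E] q_used=0 → run E
t=28: (idle)
t=29: (idle)
t=30: (idle)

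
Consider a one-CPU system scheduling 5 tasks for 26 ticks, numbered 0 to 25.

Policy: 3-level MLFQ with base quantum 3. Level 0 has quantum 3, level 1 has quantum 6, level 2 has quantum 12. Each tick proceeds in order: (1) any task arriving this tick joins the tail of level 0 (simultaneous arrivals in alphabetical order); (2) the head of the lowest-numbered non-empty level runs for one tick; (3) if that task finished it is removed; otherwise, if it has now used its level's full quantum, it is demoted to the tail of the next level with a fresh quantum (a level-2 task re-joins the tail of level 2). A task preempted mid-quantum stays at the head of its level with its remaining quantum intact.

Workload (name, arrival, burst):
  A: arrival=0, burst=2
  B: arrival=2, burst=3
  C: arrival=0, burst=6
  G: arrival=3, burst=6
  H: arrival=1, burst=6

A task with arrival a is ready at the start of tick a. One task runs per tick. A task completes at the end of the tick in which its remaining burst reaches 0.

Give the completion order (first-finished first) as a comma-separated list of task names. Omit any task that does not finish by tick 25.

t=0: L0/L1/L2 = AC/-/- → run A
t=1: L0/L1/L2 = ACH/-/- → run A
t=2: L0/L1/L2 = CHB/-/- → run C
t=3: L0/L1/L2 = CHBG/-/- → run C
t=4: L0/L1/L2 = CHBG/-/- → run C
t=5: L0/L1/L2 = HBG/C/- → run H
t=6: L0/L1/L2 = HBG/C/- → run H
t=7: L0/L1/L2 = HBG/C/- → run H
t=8: L0/L1/L2 = BG/CH/- → run B
t=9: L0/L1/L2 = BG/CH/- → run B
t=10: L0/L1/L2 = BG/CH/- → run B
t=11: L0/L1/L2 = G/CH/- → run G
t=12: L0/L1/L2 = G/CH/- → run G
t=13: L0/L1/L2 = G/CH/- → run G
t=14: L0/L1/L2 = -/CHG/- → run C
t=15: L0/L1/L2 = -/CHG/- → run C
t=16: L0/L1/L2 = -/CHG/- → run C
t=17: L0/L1/L2 = -/HG/- → run H
t=18: L0/L1/L2 = -/HG/- → run H
t=19: L0/L1/L2 = -/HG/- → run H
t=20: L0/L1/L2 = -/G/- → run G
t=21: L0/L1/L2 = -/G/- → run G
t=22: L0/L1/L2 = -/G/- → run G
t=23: (idle)
t=24: (idle)
t=25: (idle)

completion order = A, B, C, H, G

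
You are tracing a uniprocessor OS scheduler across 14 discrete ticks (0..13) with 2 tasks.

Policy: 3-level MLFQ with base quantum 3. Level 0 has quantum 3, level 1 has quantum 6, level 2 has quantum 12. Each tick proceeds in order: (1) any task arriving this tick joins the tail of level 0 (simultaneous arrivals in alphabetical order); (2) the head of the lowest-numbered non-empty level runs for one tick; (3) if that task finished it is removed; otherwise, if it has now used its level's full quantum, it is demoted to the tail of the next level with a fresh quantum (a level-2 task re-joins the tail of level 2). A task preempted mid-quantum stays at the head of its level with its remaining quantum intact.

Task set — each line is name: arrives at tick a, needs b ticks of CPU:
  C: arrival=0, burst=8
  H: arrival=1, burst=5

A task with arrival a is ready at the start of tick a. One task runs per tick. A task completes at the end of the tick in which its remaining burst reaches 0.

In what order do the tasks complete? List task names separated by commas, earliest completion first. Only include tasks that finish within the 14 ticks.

t=0: L0/L1/L2 = C/-/- → run C
t=1: L0/L1/L2 = CH/-/- → run C
t=2: L0/L1/L2 = CH/-/- → run C
t=3: L0/L1/L2 = H/C/- → run H
t=4: L0/L1/L2 = H/C/- → run H
t=5: L0/L1/L2 = H/C/- → run H
t=6: L0/L1/L2 = -/CH/- → run C
t=7: L0/L1/L2 = -/CH/- → run C
t=8: L0/L1/L2 = -/CH/- → run C
t=9: L0/L1/L2 = -/CH/- → run C
t=10: L0/L1/L2 = -/CH/- → run C
t=11: L0/L1/L2 = -/H/- → run H
t=12: L0/L1/L2 = -/H/- → run H
t=13: (idle)

completion order = C, H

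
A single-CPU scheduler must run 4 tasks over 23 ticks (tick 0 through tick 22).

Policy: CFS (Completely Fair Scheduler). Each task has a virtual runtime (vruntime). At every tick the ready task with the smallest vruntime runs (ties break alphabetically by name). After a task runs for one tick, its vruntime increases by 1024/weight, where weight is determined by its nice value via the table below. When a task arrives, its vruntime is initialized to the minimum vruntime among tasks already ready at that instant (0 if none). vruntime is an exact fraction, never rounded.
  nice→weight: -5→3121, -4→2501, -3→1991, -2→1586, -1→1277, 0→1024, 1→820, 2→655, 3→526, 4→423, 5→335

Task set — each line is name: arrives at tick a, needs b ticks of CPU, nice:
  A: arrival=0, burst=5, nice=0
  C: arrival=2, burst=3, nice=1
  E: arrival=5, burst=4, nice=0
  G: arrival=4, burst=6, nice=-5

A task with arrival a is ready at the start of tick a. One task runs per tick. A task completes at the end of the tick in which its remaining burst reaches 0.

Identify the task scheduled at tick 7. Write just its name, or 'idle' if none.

running at tick 7 = C

t=0: vr[A=0] → run A
t=1: vr[A=1] → run A
t=2: vr[A=2 C=2] → run A
t=3: vr[A=3 C=2] → run C
t=4: vr[A=3 C=666/205 G=3] → run A
t=5: vr[A=4 C=666/205 E=3 G=3] → run E
t=6: vr[A=4 C=666/205 E=4 G=3] → run G
t=7: vr[A=4 C=666/205 E=4 G=10387/3121] → run C
t=8: vr[A=4 C=922/205 E=4 G=10387/3121] → run G
t=9: vr[A=4 C=922/205 E=4 G=11411/3121] → run G
t=10: vr[A=4 C=922/205 E=4 G=12435/3121] → run G
t=11: vr[A=4 C=922/205 E=4 G=13459/3121] → run A
t=12: vr[C=922/205 E=4 G=13459/3121] → run E
t=13: vr[C=922/205 E=5 G=13459/3121] → run G
t=14: vr[C=922/205 E=5 G=14483/3121] → run C
t=15: vr[E=5 G=14483/3121] → run G
t=16: vr[E=5] → run E
t=17: vr[E=6] → run E
t=18: (idle)
t=19: (idle)
t=20: (idle)
t=21: (idle)
t=22: (idle)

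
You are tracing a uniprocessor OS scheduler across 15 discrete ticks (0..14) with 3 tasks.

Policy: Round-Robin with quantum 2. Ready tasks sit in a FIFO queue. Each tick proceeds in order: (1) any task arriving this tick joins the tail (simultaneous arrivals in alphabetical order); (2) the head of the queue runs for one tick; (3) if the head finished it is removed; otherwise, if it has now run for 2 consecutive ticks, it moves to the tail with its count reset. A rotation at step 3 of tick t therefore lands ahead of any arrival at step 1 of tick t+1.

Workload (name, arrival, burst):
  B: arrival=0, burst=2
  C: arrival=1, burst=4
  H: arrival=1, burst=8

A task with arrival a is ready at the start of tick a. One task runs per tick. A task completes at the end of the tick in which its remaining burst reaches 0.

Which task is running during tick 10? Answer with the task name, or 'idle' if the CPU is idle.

running at tick 10 = H

t=0: queue=[B] q_used=0 → run B
t=1: queue=[B,C,H] q_used=1 → run B
t=2: queue=[C,H] q_used=0 → run C
t=3: queue=[C,H] q_used=1 → run C
t=4: queue=[H,C] q_used=0 → run H
t=5: queue=[H,C] q_used=1 → run H
t=6: queue=[C,H] q_used=0 → run C
t=7: queue=[C,H] q_used=1 → run C
t=8: queue=[H] q_used=0 → run H
t=9: queue=[H] q_used=1 → run H
t=10: queue=[H] q_used=0 → run H
t=11: queue=[H] q_used=1 → run H
t=12: queue=[H] q_used=0 → run H
t=13: queue=[H] q_used=1 → run H
t=14: (idle)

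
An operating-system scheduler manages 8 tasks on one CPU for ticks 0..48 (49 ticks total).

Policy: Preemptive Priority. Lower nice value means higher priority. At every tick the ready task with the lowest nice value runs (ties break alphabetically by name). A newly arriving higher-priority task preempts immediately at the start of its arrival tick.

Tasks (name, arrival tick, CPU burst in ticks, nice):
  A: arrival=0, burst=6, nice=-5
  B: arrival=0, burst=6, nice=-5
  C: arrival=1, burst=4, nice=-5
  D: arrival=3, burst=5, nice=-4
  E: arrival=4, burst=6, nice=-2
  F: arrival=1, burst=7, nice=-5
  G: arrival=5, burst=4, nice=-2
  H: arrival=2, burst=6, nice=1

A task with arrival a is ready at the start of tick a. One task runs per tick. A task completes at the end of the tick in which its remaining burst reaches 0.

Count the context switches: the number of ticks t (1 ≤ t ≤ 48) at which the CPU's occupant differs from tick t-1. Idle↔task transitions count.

context switches = 8

t=0: ready={A,B} → run A
t=1: ready={A,B,C,F} → run A
t=2: ready={A,B,C,F,H} → run A
t=3: ready={A,B,C,D,F,H} → run A
t=4: ready={A,B,C,D,E,F,H} → run A
t=5: ready={A,B,C,D,E,F,G,H} → run A
t=6: ready={B,C,D,E,F,G,H} → run B
t=7: ready={B,C,D,E,F,G,H} → run B
t=8: ready={B,C,D,E,F,G,H} → run B
t=9: ready={B,C,D,E,F,G,H} → run B
t=10: ready={B,C,D,E,F,G,H} → run B
t=11: ready={B,C,D,E,F,G,H} → run B
t=12: ready={C,D,E,F,G,H} → run C
t=13: ready={C,D,E,F,G,H} → run C
t=14: ready={C,D,E,F,G,H} → run C
t=15: ready={C,D,E,F,G,H} → run C
t=16: ready={D,E,F,G,H} → run F
t=17: ready={D,E,F,G,H} → run F
t=18: ready={D,E,F,G,H} → run F
t=19: ready={D,E,F,G,H} → run F
t=20: ready={D,E,F,G,H} → run F
t=21: ready={D,E,F,G,H} → run F
t=22: ready={D,E,F,G,H} → run F
t=23: ready={D,E,G,H} → run D
t=24: ready={D,E,G,H} → run D
t=25: ready={D,E,G,H} → run D
t=26: ready={D,E,G,H} → run D
t=27: ready={D,E,G,H} → run D
t=28: ready={E,G,H} → run E
t=29: ready={E,G,H} → run E
t=30: ready={E,G,H} → run E
t=31: ready={E,G,H} → run E
t=32: ready={E,G,H} → run E
t=33: ready={E,G,H} → run E
t=34: ready={G,H} → run G
t=35: ready={G,H} → run G
t=36: ready={G,H} → run G
t=37: ready={G,H} → run G
t=38: ready={H} → run H
t=39: ready={H} → run H
t=40: ready={H} → run H
t=41: ready={H} → run H
t=42: ready={H} → run H
t=43: ready={H} → run H
t=44: (idle)
t=45: (idle)
t=46: (idle)
t=47: (idle)
t=48: (idle)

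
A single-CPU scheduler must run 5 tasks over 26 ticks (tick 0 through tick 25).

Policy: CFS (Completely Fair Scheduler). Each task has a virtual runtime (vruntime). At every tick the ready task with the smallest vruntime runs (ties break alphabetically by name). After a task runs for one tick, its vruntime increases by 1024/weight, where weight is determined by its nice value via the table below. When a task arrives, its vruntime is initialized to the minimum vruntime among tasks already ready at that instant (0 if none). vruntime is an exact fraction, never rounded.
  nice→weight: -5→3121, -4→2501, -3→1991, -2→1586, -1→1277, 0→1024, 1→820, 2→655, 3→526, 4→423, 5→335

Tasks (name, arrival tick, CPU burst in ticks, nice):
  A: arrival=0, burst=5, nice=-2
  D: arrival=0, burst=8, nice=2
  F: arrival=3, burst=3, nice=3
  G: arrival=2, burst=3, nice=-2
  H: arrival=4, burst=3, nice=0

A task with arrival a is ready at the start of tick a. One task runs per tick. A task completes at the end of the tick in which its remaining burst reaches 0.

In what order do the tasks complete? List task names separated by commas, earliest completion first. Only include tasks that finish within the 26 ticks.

t=0: vr[A=0 D=0] → run A
t=1: vr[A=512/793 D=0] → run D
t=2: vr[A=512/793 D=1024/655 G=512/793] → run A
t=3: vr[A=1024/793 D=1024/655 F=512/793 G=512/793] → run F
t=4: vr[A=1024/793 D=1024/655 F=540672/208559 G=512/793 H=512/793] → run G
t=5: vr[A=1024/793 D=1024/655 F=540672/208559 G=1024/793 H=512/793] → run H
t=6: vr[A=1024/793 D=1024/655 F=540672/208559 G=1024/793 H=1305/793] → run A
t=7: vr[A=1536/793 D=1024/655 F=540672/208559 G=1024/793 H=1305/793] → run G
t=8: vr[A=1536/793 D=1024/655 F=540672/208559 G=1536/793 H=1305/793] → run D
t=9: vr[A=1536/793 D=2048/655 F=540672/208559 G=1536/793 H=1305/793] → run H
t=10: vr[A=1536/793 D=2048/655 F=540672/208559 G=1536/793 H=2098/793] → run A
t=11: vr[A=2048/793 D=2048/655 F=540672/208559 G=1536/793 H=2098/793] → run G
t=12: vr[A=2048/793 D=2048/655 F=540672/208559 H=2098/793] → run A
t=13: vr[D=2048/655 F=540672/208559 H=2098/793] → run F
t=14: vr[D=2048/655 F=946688/208559 H=2098/793] → run H
t=15: vr[D=2048/655 F=946688/208559] → run D
t=16: vr[D=3072/655 F=946688/208559] → run F
t=17: vr[D=3072/655] → run D
t=18: vr[D=4096/655] → run D
t=19: vr[D=1024/131] → run D
t=20: vr[D=6144/655] → run D
t=21: vr[D=7168/655] → run D
t=22: (idle)
t=23: (idle)
t=24: (idle)
t=25: (idle)

completion order = G, A, H, F, D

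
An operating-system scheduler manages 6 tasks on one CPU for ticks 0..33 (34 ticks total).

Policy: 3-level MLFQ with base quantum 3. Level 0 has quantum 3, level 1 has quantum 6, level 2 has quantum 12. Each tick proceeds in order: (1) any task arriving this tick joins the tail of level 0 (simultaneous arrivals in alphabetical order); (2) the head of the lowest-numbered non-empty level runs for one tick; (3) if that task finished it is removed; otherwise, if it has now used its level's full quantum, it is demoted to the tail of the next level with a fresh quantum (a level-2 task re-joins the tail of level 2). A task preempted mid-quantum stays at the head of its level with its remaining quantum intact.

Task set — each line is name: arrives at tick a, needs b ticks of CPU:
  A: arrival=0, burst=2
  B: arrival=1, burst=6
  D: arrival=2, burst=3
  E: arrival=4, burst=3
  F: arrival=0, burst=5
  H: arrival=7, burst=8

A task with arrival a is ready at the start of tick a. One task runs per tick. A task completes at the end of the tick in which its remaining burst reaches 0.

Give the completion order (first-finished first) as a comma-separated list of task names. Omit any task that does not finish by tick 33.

t=0: L0/L1/L2 = AF/-/- → run A
t=1: L0/L1/L2 = AFB/-/- → run A
t=2: L0/L1/L2 = FBD/-/- → run F
t=3: L0/L1/L2 = FBD/-/- → run F
t=4: L0/L1/L2 = FBDE/-/- → run F
t=5: L0/L1/L2 = BDE/F/- → run B
t=6: L0/L1/L2 = BDE/F/- → run B
t=7: L0/L1/L2 = BDEH/F/- → run B
t=8: L0/L1/L2 = DEH/FB/- → run D
t=9: L0/L1/L2 = DEH/FB/- → run D
t=10: L0/L1/L2 = DEH/FB/- → run D
t=11: L0/L1/L2 = EH/FB/- → run E
t=12: L0/L1/L2 = EH/FB/- → run E
t=13: L0/L1/L2 = EH/FB/- → run E
t=14: L0/L1/L2 = H/FB/- → run H
t=15: L0/L1/L2 = H/FB/- → run H
t=16: L0/L1/L2 = H/FB/- → run H
t=17: L0/L1/L2 = -/FBH/- → run F
t=18: L0/L1/L2 = -/FBH/- → run F
t=19: L0/L1/L2 = -/BH/- → run B
t=20: L0/L1/L2 = -/BH/- → run B
t=21: L0/L1/L2 = -/BH/- → run B
t=22: L0/L1/L2 = -/H/- → run H
t=23: L0/L1/L2 = -/H/- → run H
t=24: L0/L1/L2 = -/H/- → run H
t=25: L0/L1/L2 = -/H/- → run H
t=26: L0/L1/L2 = -/H/- → run H
t=27: (idle)
t=28: (idle)
t=29: (idle)
t=30: (idle)
t=31: (idle)
t=32: (idle)
t=33: (idle)

completion order = A, D, E, F, B, H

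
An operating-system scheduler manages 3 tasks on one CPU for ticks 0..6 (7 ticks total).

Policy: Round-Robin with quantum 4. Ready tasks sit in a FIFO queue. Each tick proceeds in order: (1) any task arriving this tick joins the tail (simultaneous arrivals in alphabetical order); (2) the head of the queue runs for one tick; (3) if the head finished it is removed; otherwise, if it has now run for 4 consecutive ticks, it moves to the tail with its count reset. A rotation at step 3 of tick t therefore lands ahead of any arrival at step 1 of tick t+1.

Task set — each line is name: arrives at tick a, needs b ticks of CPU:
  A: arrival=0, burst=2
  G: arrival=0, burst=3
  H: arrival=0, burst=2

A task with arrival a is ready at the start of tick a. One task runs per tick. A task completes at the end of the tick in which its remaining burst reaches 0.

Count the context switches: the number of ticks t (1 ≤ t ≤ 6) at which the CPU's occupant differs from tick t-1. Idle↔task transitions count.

t=0: queue=[A,G,H] q_used=0 → run A
t=1: queue=[A,G,H] q_used=1 → run A
t=2: queue=[G,H] q_used=0 → run G
t=3: queue=[G,H] q_used=1 → run G
t=4: queue=[G,H] q_used=2 → run G
t=5: queue=[H] q_used=0 → run H
t=6: queue=[H] q_used=1 → run H

context switches = 2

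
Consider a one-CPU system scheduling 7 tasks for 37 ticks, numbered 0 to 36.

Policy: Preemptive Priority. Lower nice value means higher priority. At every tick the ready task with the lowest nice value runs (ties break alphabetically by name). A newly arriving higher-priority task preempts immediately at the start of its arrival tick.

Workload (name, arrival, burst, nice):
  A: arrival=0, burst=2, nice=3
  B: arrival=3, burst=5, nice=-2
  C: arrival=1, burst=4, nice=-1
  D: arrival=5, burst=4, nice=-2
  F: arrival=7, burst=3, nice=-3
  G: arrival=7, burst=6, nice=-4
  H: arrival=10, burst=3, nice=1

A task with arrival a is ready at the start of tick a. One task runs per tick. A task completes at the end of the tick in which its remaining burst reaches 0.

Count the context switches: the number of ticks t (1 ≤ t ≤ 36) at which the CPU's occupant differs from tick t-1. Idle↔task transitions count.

t=0: ready={A} → run A
t=1: ready={A,C} → run C
t=2: ready={A,C} → run C
t=3: ready={A,B,C} → run B
t=4: ready={A,B,C} → run B
t=5: ready={A,B,C,D} → run B
t=6: ready={A,B,C,D} → run B
t=7: ready={A,B,C,D,F,G} → run G
t=8: ready={A,B,C,D,F,G} → run G
t=9: ready={A,B,C,D,F,G} → run G
t=10: ready={A,B,C,D,F,G,H} → run G
t=11: ready={A,B,C,D,F,G,H} → run G
t=12: ready={A,B,C,D,F,G,H} → run G
t=13: ready={A,B,C,D,F,H} → run F
t=14: ready={A,B,C,D,F,H} → run F
t=15: ready={A,B,C,D,F,H} → run F
t=16: ready={A,B,C,D,H} → run B
t=17: ready={A,C,D,H} → run D
t=18: ready={A,C,D,H} → run D
t=19: ready={A,C,D,H} → run D
t=20: ready={A,C,D,H} → run D
t=21: ready={A,C,H} → run C
t=22: ready={A,C,H} → run C
t=23: ready={A,H} → run H
t=24: ready={A,H} → run H
t=25: ready={A,H} → run H
t=26: ready={A} → run A
t=27: (idle)
t=28: (idle)
t=29: (idle)
t=30: (idle)
t=31: (idle)
t=32: (idle)
t=33: (idle)
t=34: (idle)
t=35: (idle)
t=36: (idle)

context switches = 10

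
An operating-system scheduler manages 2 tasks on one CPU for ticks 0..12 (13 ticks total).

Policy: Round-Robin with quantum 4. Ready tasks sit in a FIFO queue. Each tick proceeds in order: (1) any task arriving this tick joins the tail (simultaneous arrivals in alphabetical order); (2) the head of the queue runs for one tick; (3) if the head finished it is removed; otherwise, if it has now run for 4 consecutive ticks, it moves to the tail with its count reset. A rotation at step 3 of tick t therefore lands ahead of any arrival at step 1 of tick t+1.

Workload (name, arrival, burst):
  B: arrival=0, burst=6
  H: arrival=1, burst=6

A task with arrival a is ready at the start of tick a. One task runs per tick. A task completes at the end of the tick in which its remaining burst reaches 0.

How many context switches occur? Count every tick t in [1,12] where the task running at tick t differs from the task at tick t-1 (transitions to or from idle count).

context switches = 4

t=0: queue=[B] q_used=0 → run B
t=1: queue=[B,H] q_used=1 → run B
t=2: queue=[B,H] q_used=2 → run B
t=3: queue=[B,H] q_used=3 → run B
t=4: queue=[H,B] q_used=0 → run H
t=5: queue=[H,B] q_used=1 → run H
t=6: queue=[H,B] q_used=2 → run H
t=7: queue=[H,B] q_used=3 → run H
t=8: queue=[B,H] q_used=0 → run B
t=9: queue=[B,H] q_used=1 → run B
t=10: queue=[H] q_used=0 → run H
t=11: queue=[H] q_used=1 → run H
t=12: (idle)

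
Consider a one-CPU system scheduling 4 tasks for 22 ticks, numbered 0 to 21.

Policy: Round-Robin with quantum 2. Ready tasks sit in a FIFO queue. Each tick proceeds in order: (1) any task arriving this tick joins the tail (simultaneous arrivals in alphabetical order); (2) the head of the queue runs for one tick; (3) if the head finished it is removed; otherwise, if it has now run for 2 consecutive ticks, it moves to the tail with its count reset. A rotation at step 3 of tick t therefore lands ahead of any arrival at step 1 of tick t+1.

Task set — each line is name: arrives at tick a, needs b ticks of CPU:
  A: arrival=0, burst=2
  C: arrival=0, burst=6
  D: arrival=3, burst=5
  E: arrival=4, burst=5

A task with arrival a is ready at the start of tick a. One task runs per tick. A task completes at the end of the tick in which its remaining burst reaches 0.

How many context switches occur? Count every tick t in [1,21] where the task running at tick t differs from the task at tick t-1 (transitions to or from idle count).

context switches = 10

t=0: queue=[A,C] q_used=0 → run A
t=1: queue=[A,C] q_used=1 → run A
t=2: queue=[C] q_used=0 → run C
t=3: queue=[C,D] q_used=1 → run C
t=4: queue=[D,C,E] q_used=0 → run D
t=5: queue=[D,C,E] q_used=1 → run D
t=6: queue=[C,E,D] q_used=0 → run C
t=7: queue=[C,E,D] q_used=1 → run C
t=8: queue=[E,D,C] q_used=0 → run E
t=9: queue=[E,D,C] q_used=1 → run E
t=10: queue=[D,C,E] q_used=0 → run D
t=11: queue=[D,C,E] q_used=1 → run D
t=12: queue=[C,E,D] q_used=0 → run C
t=13: queue=[C,E,D] q_used=1 → run C
t=14: queue=[E,D] q_used=0 → run E
t=15: queue=[E,D] q_used=1 → run E
t=16: queue=[D,E] q_used=0 → run D
t=17: queue=[E] q_used=0 → run E
t=18: (idle)
t=19: (idle)
t=20: (idle)
t=21: (idle)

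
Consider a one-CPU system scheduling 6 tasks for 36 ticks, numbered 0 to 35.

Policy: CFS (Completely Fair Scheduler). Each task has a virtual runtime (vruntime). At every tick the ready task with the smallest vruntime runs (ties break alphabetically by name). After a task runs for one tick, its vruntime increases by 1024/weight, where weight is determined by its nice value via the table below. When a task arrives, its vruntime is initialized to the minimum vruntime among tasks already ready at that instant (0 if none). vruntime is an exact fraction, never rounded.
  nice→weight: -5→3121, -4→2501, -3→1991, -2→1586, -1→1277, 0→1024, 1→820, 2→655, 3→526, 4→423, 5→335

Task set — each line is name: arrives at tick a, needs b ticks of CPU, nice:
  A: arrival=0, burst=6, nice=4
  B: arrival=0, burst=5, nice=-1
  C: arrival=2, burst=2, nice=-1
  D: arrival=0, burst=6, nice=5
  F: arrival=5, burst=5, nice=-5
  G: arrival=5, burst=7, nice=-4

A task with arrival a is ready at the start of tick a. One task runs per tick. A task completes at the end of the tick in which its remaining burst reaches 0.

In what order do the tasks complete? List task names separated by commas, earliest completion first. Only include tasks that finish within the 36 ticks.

completion order = C, F, B, G, A, D

t=0: vr[A=0 B=0 D=0] → run A
t=1: vr[A=1024/423 B=0 D=0] → run B
t=2: vr[A=1024/423 B=1024/1277 C=0 D=0] → run C
t=3: vr[A=1024/423 B=1024/1277 C=1024/1277 D=0] → run D
t=4: vr[A=1024/423 B=1024/1277 C=1024/1277 D=1024/335] → run B
t=5: vr[A=1024/423 B=2048/1277 C=1024/1277 D=1024/335 F=1024/1277 G=1024/1277] → run C
t=6: vr[A=1024/423 B=2048/1277 D=1024/335 F=1024/1277 G=1024/1277] → run F
t=7: vr[A=1024/423 B=2048/1277 D=1024/335 F=4503552/3985517 G=1024/1277] → run G
t=8: vr[A=1024/423 B=2048/1277 D=1024/335 F=4503552/3985517 G=3868672/3193777] → run F
t=9: vr[A=1024/423 B=2048/1277 D=1024/335 F=5811200/3985517 G=3868672/3193777] → run G
t=10: vr[A=1024/423 B=2048/1277 D=1024/335 F=5811200/3985517 G=5176320/3193777] → run F
t=11: vr[A=1024/423 B=2048/1277 D=1024/335 F=7118848/3985517 G=5176320/3193777] → run B
t=12: vr[A=1024/423 B=3072/1277 D=1024/335 F=7118848/3985517 G=5176320/3193777] → run G
t=13: vr[A=1024/423 B=3072/1277 D=1024/335 F=7118848/3985517 G=6483968/3193777] → run F
t=14: vr[A=1024/423 B=3072/1277 D=1024/335 F=8426496/3985517 G=6483968/3193777] → run G
t=15: vr[A=1024/423 B=3072/1277 D=1024/335 F=8426496/3985517 G=7791616/3193777] → run F
t=16: vr[A=1024/423 B=3072/1277 D=1024/335 G=7791616/3193777] → run B
t=17: vr[A=1024/423 B=4096/1277 D=1024/335 G=7791616/3193777] → run A
t=18: vr[A=2048/423 B=4096/1277 D=1024/335 G=7791616/3193777] → run G
t=19: vr[A=2048/423 B=4096/1277 D=1024/335 G=9099264/3193777] → run G
t=20: vr[A=2048/423 B=4096/1277 D=1024/335 G=10406912/3193777] → run D
t=21: vr[A=2048/423 B=4096/1277 D=2048/335 G=10406912/3193777] → run B
t=22: vr[A=2048/423 D=2048/335 G=10406912/3193777] → run G
t=23: vr[A=2048/423 D=2048/335] → run A
t=24: vr[A=1024/141 D=2048/335] → run D
t=25: vr[A=1024/141 D=3072/335] → run A
t=26: vr[A=4096/423 D=3072/335] → run D
t=27: vr[A=4096/423 D=4096/335] → run A
t=28: vr[A=5120/423 D=4096/335] → run A
t=29: vr[D=4096/335] → run D
t=30: vr[D=1024/67] → run D
t=31: (idle)
t=32: (idle)
t=33: (idle)
t=34: (idle)
t=35: (idle)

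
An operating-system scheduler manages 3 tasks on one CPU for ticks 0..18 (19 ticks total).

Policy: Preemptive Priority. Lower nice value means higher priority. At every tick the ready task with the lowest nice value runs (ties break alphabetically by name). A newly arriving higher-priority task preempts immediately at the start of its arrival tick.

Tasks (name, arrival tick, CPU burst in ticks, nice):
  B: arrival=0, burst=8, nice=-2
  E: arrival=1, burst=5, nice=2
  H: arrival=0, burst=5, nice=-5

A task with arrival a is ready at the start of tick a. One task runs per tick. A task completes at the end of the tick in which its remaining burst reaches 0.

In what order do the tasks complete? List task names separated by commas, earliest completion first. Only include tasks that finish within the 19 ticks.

completion order = H, B, E

t=0: ready={B,H} → run H
t=1: ready={B,E,H} → run H
t=2: ready={B,E,H} → run H
t=3: ready={B,E,H} → run H
t=4: ready={B,E,H} → run H
t=5: ready={B,E} → run B
t=6: ready={B,E} → run B
t=7: ready={B,E} → run B
t=8: ready={B,E} → run B
t=9: ready={B,E} → run B
t=10: ready={B,E} → run B
t=11: ready={B,E} → run B
t=12: ready={B,E} → run B
t=13: ready={E} → run E
t=14: ready={E} → run E
t=15: ready={E} → run E
t=16: ready={E} → run E
t=17: ready={E} → run E
t=18: (idle)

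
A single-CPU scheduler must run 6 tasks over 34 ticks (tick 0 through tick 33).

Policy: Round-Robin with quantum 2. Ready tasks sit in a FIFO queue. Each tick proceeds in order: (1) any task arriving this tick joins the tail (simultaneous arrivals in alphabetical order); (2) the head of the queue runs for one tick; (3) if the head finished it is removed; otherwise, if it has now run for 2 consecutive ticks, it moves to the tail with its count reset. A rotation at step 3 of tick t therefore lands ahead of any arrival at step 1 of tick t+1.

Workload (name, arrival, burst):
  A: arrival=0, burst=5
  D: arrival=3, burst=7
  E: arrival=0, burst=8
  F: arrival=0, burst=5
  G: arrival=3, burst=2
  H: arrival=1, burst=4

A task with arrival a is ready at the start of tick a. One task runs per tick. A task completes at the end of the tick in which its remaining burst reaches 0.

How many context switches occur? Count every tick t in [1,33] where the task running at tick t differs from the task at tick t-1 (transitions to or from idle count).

t=0: queue=[A,E,F] q_used=0 → run A
t=1: queue=[A,E,F,H] q_used=1 → run A
t=2: queue=[E,F,H,A] q_used=0 → run E
t=3: queue=[E,F,H,A,D,G] q_used=1 → run E
t=4: queue=[F,H,A,D,G,E] q_used=0 → run F
t=5: queue=[F,H,A,D,G,E] q_used=1 → run F
t=6: queue=[H,A,D,G,E,F] q_used=0 → run H
t=7: queue=[H,A,D,G,E,F] q_used=1 → run H
t=8: queue=[A,D,G,E,F,H] q_used=0 → run A
t=9: queue=[A,D,G,E,F,H] q_used=1 → run A
t=10: queue=[D,G,E,F,H,A] q_used=0 → run D
t=11: queue=[D,G,E,F,H,A] q_used=1 → run D
t=12: queue=[G,E,F,H,A,D] q_used=0 → run G
t=13: queue=[G,E,F,H,A,D] q_used=1 → run G
t=14: queue=[E,F,H,A,D] q_used=0 → run E
t=15: queue=[E,F,H,A,D] q_used=1 → run E
t=16: queue=[F,H,A,D,E] q_used=0 → run F
t=17: queue=[F,H,A,D,E] q_used=1 → run F
t=18: queue=[H,A,D,E,F] q_used=0 → run H
t=19: queue=[H,A,D,E,F] q_used=1 → run H
t=20: queue=[A,D,E,F] q_used=0 → run A
t=21: queue=[D,E,F] q_used=0 → run D
t=22: queue=[D,E,F] q_used=1 → run D
t=23: queue=[E,F,D] q_used=0 → run E
t=24: queue=[E,F,D] q_used=1 → run E
t=25: queue=[F,D,E] q_used=0 → run F
t=26: queue=[D,E] q_used=0 → run D
t=27: queue=[D,E] q_used=1 → run D
t=28: queue=[E,D] q_used=0 → run E
t=29: queue=[E,D] q_used=1 → run E
t=30: queue=[D] q_used=0 → run D
t=31: (idle)
t=32: (idle)
t=33: (idle)

context switches = 17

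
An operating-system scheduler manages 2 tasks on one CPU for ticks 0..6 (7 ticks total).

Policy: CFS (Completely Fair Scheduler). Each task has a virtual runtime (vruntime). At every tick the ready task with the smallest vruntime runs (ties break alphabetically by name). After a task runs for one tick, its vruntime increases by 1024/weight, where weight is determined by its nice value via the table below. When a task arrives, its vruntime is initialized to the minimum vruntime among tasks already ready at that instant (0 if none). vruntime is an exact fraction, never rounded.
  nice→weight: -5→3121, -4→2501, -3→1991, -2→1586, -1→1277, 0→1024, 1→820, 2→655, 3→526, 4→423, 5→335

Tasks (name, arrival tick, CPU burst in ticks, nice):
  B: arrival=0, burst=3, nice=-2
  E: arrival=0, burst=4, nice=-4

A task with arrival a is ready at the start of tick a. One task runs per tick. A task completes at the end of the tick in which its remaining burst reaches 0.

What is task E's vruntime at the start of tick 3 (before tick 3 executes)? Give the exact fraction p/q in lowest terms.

vruntime(E, start of tick 3) = 2048/2501

t=0: vr[B=0 E=0] → run B
t=1: vr[B=512/793 E=0] → run E
t=2: vr[B=512/793 E=1024/2501] → run E
t=3: vr[B=512/793 E=2048/2501] → run B
t=4: vr[B=1024/793 E=2048/2501] → run E
t=5: vr[B=1024/793 E=3072/2501] → run E
t=6: vr[B=1024/793] → run B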